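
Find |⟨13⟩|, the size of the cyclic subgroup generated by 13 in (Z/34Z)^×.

4

Since 13 ∈ (Z/34Z)^×, its order divides φ(34) = φ(2)·φ(17) = 1·16 = 16 = 2^4.
Divisors of 16: 1, 2, 4, 8, 16.
Evaluate successive powers at the divisors of 16:
13^1 ≡ 13 (mod 34)
13^2 ≡ 33 (mod 34)
13^4 ≡ 1 (mod 34) ✓
So ord_34(13) = 4.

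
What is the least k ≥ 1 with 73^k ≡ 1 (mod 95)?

36

The order of 73 must divide φ(95) = φ(5·19) = (5−1)·(19−1) = 4·18 = 72 = 2^3 · 3^2.
Divisors of 72: 1, 2, 3, 4, 6, 8, 9, 12, 18, 24, 36, 72.
Test each divisor d:
73^1 ≡ 73
73^2 ≡ 9
73^3 ≡ 87
73^4 ≡ 81
73^6 ≡ 64
73^8 ≡ 6
73^9 ≡ 58
73^12 ≡ 11
73^18 ≡ 39
73^24 ≡ 26
73^36 ≡ 1
The smallest such exponent is 36, so the order of 73 is 36.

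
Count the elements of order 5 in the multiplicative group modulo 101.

4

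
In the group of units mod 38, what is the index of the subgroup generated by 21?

Since 21 ∈ (Z/38Z)^×, its order divides φ(38) = φ(2)·φ(19) = 1·18 = 18 = 2 · 3^2.
Divisors of 18: 1, 2, 3, 6, 9, 18.
Test each divisor d:
21^1 ≡ 21
21^2 ≡ 23
21^3 ≡ 27
21^6 ≡ 7
21^9 ≡ 37
21^18 ≡ 1
The order of 21 is 18, so the subgroup it generates has 18 elements.
The index is φ(38) / ord(21) = 18 / 18 = 1.

1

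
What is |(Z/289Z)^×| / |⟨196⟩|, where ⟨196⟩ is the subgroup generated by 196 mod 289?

2

Since 196 ∈ (Z/289Z)^×, its order divides φ(289) = φ(17^2) = 17·(17−1) = 272 = 2^4 · 17.
Divisors of 272: 1, 2, 4, 8, 16, 17, 34, 68, 136, 272.
Compute 196^d (mod 289) for the divisors d until we hit 1:
196^1 ≡ 196 (mod 289)
196^2 ≡ 268 (mod 289)
196^4 ≡ 152 (mod 289)
196^8 ≡ 273 (mod 289)
196^16 ≡ 256 (mod 289)
196^17 ≡ 179 (mod 289)
196^34 ≡ 251 (mod 289)
196^68 ≡ 288 (mod 289)
196^136 ≡ 1 (mod 289) ✓
Thus |⟨196⟩| = ord(196) = 136.
The index is φ(289) / ord(196) = 272 / 136 = 2.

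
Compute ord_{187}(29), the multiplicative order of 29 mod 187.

ord(29) | φ(187) = φ(11·17) = (11−1)·(17−1) = 10·16 = 160 = 2^5 · 5.
Divisors of 160: 1, 2, 4, 5, 8, 10, 16, 20, 32, 40, 80, 160.
Compute 29^d (mod 187) for the divisors d until we hit 1:
29^1 ≡ 29 (mod 187)
29^2 ≡ 93 (mod 187)
29^4 ≡ 47 (mod 187)
29^5 ≡ 54 (mod 187)
29^8 ≡ 152 (mod 187)
29^10 ≡ 111 (mod 187)
29^16 ≡ 103 (mod 187)
29^20 ≡ 166 (mod 187)
29^32 ≡ 137 (mod 187)
29^40 ≡ 67 (mod 187)
29^80 ≡ 1 (mod 187) ✓
Therefore the multiplicative order of 29 modulo 187 is 80.

80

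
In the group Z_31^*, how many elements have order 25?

φ(31) = 31 − 1 = 30 = 2 · 3 · 5.
In a cyclic group of order 30, there are φ(d) elements of order d for each divisor d of 30, and zero for non-divisors.
Here 30 is not a multiple of 25, so there are no elements of order 25.

0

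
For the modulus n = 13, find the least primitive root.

φ(13) = 13 − 1 = 12 = 2^2 · 3.
g is a primitive root iff g^(12/q) ≢ 1 (mod 13) for each prime q ∈ {2, 3}.
g = 2: 2^6 ≡ 12; 2^4 ≡ 3 — none is 1, so 2 is a primitive root.
So 2 is the smallest generator of (Z/13Z)^×.

2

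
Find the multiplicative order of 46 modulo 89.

By Lagrange's theorem, ord_89(46) divides φ(89) = 89 − 1 = 88 = 2^3 · 11.
Divisors of 88: 1, 2, 4, 8, 11, 22, 44, 88.
Test each divisor d:
46^1 ≡ 46 (mod 89)
46^2 ≡ 69 (mod 89)
46^4 ≡ 44 (mod 89)
46^8 ≡ 67 (mod 89)
46^11 ≡ 37 (mod 89)
46^22 ≡ 34 (mod 89)
46^44 ≡ 88 (mod 89)
46^88 ≡ 1 (mod 89) ✓
So ord_89(46) = 88.

88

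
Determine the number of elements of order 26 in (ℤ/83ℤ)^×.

0

φ(83) = 83 − 1 = 82 = 2 · 41.
Since (Z/83Z)^× is cyclic of order 82, the number of elements of order d is φ(d) when d | 82 and 0 otherwise.
Here 82 is not a multiple of 26, so there are no elements of order 26.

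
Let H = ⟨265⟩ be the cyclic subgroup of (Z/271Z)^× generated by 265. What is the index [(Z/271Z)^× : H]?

2

Since 265 ∈ (Z/271Z)^×, its order divides φ(271) = 271 − 1 = 270 = 2 · 3^3 · 5.
Divisors of 270: 1, 2, 3, 5, 6, 9, 10, 15, 18, 27, 30, 45, 54, 90, 135, 270.
Check 265^d mod 271 for each divisor in increasing order:
265^1 ≡ 265 (mod 271)
265^2 ≡ 36 (mod 271)
265^3 ≡ 55 (mod 271)
265^5 ≡ 83 (mod 271)
265^6 ≡ 44 (mod 271)
265^9 ≡ 252 (mod 271)
265^10 ≡ 114 (mod 271)
265^15 ≡ 248 (mod 271)
265^18 ≡ 90 (mod 271)
265^27 ≡ 187 (mod 271)
265^30 ≡ 258 (mod 271)
265^45 ≡ 28 (mod 271)
265^54 ≡ 10 (mod 271)
265^90 ≡ 242 (mod 271)
265^135 ≡ 1 (mod 271) ✓
So ord_271(265) = 135, hence |⟨265⟩| = 135.
[(Z/271Z)^× : ⟨265⟩] = 270/135 = 2.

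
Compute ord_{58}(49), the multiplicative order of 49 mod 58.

7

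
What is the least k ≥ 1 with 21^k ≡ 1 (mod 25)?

Since 21 ∈ (Z/25Z)^×, its order divides φ(25) = φ(5^2) = 5·(5−1) = 20 = 2^2 · 5.
Divisors of 20: 1, 2, 4, 5, 10, 20.
Check 21^d mod 25 for each divisor in increasing order:
21^1 ≡ 21 (mod 25)
21^2 ≡ 16 (mod 25)
21^4 ≡ 6 (mod 25)
21^5 ≡ 1 (mod 25) ✓
The smallest such exponent is 5, so the order of 21 is 5.

5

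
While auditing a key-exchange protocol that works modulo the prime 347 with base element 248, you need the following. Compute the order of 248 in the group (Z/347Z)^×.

The order of 248 must divide φ(347) = 347 − 1 = 346 = 2 · 173.
Divisors of 346: 1, 2, 173, 346.
Test each divisor d:
248^1 ≡ 248
248^2 ≡ 85
248^173 ≡ 346
248^346 ≡ 1
Therefore the multiplicative order of 248 modulo 347 is 346.

346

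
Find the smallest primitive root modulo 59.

φ(59) = 59 − 1 = 58 = 2 · 29.
g is a primitive root iff g^(58/q) ≢ 1 (mod 59) for each prime q ∈ {2, 29}.
g = 2: 2^29 ≡ 58; 2^2 ≡ 4 — none is 1, so 2 is a primitive root.
So 2 is the smallest generator of (Z/59Z)^×.

2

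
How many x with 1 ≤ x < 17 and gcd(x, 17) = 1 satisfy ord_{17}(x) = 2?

φ(17) = 17 − 1 = 16 = 2^4.
In a cyclic group of order 16, there are φ(d) elements of order d for each divisor d of 16, and zero for non-divisors.
2 | 16, and φ(2) = 2 − 1 = 1.

1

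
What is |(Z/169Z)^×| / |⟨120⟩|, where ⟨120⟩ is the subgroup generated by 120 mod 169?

ord(120) | φ(169) = φ(13^2) = 13·(13−1) = 156 = 2^2 · 3 · 13.
Divisors of 156: 1, 2, 3, 4, 6, 12, 13, 26, 39, 52, 78, 156.
Check 120^d mod 169 for each divisor in increasing order:
120^1 ≡ 120 (mod 169)
120^2 ≡ 35 (mod 169)
120^3 ≡ 144 (mod 169)
120^4 ≡ 42 (mod 169)
120^6 ≡ 118 (mod 169)
120^12 ≡ 66 (mod 169)
120^13 ≡ 146 (mod 169)
120^26 ≡ 22 (mod 169)
120^39 ≡ 1 (mod 169) ✓
Thus |⟨120⟩| = ord(120) = 39.
[(Z/169Z)^× : ⟨120⟩] = 156/39 = 4.

4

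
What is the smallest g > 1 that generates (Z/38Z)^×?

3

φ(38) = φ(2)·φ(19) = 1·18 = 18 = 2 · 3^2.
Test candidates g = 2, 3, … against the prime factors q ∈ {2, 3} of φ(38): g is a generator iff g^(18/q) ≢ 1 for every such q.
g = 2: gcd(2, 38) = 2 > 1, not a unit — skip.
g = 3: 3^9 ≡ 37; 3^6 ≡ 7 — none is 1, so 3 is a primitive root.
So 3 is the smallest generator of (Z/38Z)^×.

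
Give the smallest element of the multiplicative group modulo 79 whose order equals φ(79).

φ(79) = 79 − 1 = 78 = 2 · 3 · 13.
Test candidates g = 2, 3, … against the prime factors q ∈ {2, 3, 13} of φ(79): g is a generator iff g^(78/q) ≢ 1 for every such q.
g = 2: 2^39 ≡ 1 — hits 1, so not a primitive root.
g = 3: 3^39 ≡ 78; 3^26 ≡ 23; 3^6 ≡ 18 — none is 1, so 3 is a primitive root.
Hence the least primitive root of 79 is 3.

3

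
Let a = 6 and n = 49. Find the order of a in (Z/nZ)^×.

14

The order of 6 must divide φ(49) = φ(7^2) = 7·(7−1) = 42 = 2 · 3 · 7.
Divisors of 42: 1, 2, 3, 6, 7, 14, 21, 42.
Test each divisor d:
6^1 ≡ 6 (mod 49)
6^2 ≡ 36 (mod 49)
6^3 ≡ 20 (mod 49)
6^6 ≡ 8 (mod 49)
6^7 ≡ 48 (mod 49)
6^14 ≡ 1 (mod 49) ✓
The smallest such exponent is 14, so the order of 6 is 14.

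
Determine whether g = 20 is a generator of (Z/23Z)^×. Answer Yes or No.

Yes

φ(23) = 23 − 1 = 22 = 2 · 11.
20 is a primitive root mod 23 iff 20^(φ(23)/q) ≢ 1 for every prime q | φ(23), i.e. q ∈ {2, 11}.
20^11 ≡ 22 (mod 23)  [q = 2: ≢ 1 ✓]
20^2 ≡ 9 (mod 23)  [q = 11: ≢ 1 ✓]
None equal 1, so ord_23(20) = 22: 20 is a primitive root.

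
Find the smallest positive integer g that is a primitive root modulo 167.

5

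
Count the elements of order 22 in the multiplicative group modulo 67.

10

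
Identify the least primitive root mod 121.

2

φ(121) = φ(11^2) = 11·(11−1) = 110 = 2 · 5 · 11.
Test candidates g = 2, 3, … against the prime factors q ∈ {2, 5, 11} of φ(121): g is a generator iff g^(110/q) ≢ 1 for every such q.
g = 2: 2^55 ≡ 120; 2^22 ≡ 81; 2^10 ≡ 56 — none is 1, so 2 is a primitive root.
So 2 is the smallest generator of (Z/121Z)^×.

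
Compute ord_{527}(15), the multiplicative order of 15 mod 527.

ord(15) | φ(527) = φ(17·31) = (17−1)·(31−1) = 16·30 = 480 = 2^5 · 3 · 5.
Divisors of 480: 1, 2, 3, 4, 5, 6, 8, 10, 12, 15, 16, 20, 24, 30, 32, 40, 48, 60, 80, 96, 120, 160, 240, 480.
Test each divisor d:
15^1 ≡ 15 (mod 527)
15^2 ≡ 225 (mod 527)
15^3 ≡ 213 (mod 527)
15^4 ≡ 33 (mod 527)
15^5 ≡ 495 (mod 527)
15^6 ≡ 47 (mod 527)
15^8 ≡ 35 (mod 527)
15^10 ≡ 497 (mod 527)
15^12 ≡ 101 (mod 527)
15^15 ≡ 433 (mod 527)
15^16 ≡ 171 (mod 527)
15^20 ≡ 373 (mod 527)
15^24 ≡ 188 (mod 527)
15^30 ≡ 404 (mod 527)
15^32 ≡ 256 (mod 527)
15^40 ≡ 1 (mod 527) ✓
Hence ord(15) = 40.

40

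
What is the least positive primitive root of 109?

6

φ(109) = 109 − 1 = 108 = 2^2 · 3^3.
Test candidates g = 2, 3, … against the prime factors q ∈ {2, 3} of φ(109): g is a generator iff g^(108/q) ≢ 1 for every such q.
g = 2: 2^54 ≡ 108; 2^36 ≡ 1 — hits 1, so not a primitive root.
g = 3: 3^54 ≡ 1 — hits 1, so not a primitive root.
g = 4: 4^54 ≡ 1 — hits 1, so not a primitive root.
g = 5: 5^54 ≡ 1 — hits 1, so not a primitive root.
g = 6: 6^54 ≡ 108; 6^36 ≡ 63 — none is 1, so 6 is a primitive root.
Hence the least primitive root of 109 is 6.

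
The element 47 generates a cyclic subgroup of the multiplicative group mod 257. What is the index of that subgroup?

1

Since 47 ∈ (Z/257Z)^×, its order divides φ(257) = 257 − 1 = 256 = 2^8.
Divisors of 256: 1, 2, 4, 8, 16, 32, 64, 128, 256.
Check 47^d mod 257 for each divisor in increasing order:
47^1 ≡ 47 (mod 257)
47^2 ≡ 153 (mod 257)
47^4 ≡ 22 (mod 257)
47^8 ≡ 227 (mod 257)
47^16 ≡ 129 (mod 257)
47^32 ≡ 193 (mod 257)
47^64 ≡ 241 (mod 257)
47^128 ≡ 256 (mod 257)
47^256 ≡ 1 (mod 257) ✓
So ord_257(47) = 256, hence |⟨47⟩| = 256.
[(Z/257Z)^× : ⟨47⟩] = 256/256 = 1.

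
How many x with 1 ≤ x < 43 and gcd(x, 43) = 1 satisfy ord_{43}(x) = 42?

12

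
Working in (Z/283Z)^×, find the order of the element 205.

94

The order of 205 must divide φ(283) = 283 − 1 = 282 = 2 · 3 · 47.
Divisors of 282: 1, 2, 3, 6, 47, 94, 141, 282.
Test each divisor d:
205^1 ≡ 205 (mod 283)
205^2 ≡ 141 (mod 283)
205^3 ≡ 39 (mod 283)
205^6 ≡ 106 (mod 283)
205^47 ≡ 282 (mod 283)
205^94 ≡ 1 (mod 283) ✓
The smallest such exponent is 94, so the order of 205 is 94.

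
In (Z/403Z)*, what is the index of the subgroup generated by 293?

6

The order of 293 must divide φ(403) = φ(13·31) = (13−1)·(31−1) = 12·30 = 360 = 2^3 · 3^2 · 5.
Divisors of 360: 1, 2, 3, 4, 5, 6, 8, 9, 10, 12, 15, 18, 20, 24, 30, 36, 40, 45, 60, 72, 90, 120, 180, 360.
Compute 293^d (mod 403) for the divisors d until we hit 1:
293^1 ≡ 293 (mod 403)
293^2 ≡ 10 (mod 403)
293^3 ≡ 109 (mod 403)
293^4 ≡ 100 (mod 403)
293^5 ≡ 284 (mod 403)
293^6 ≡ 194 (mod 403)
293^8 ≡ 328 (mod 403)
293^9 ≡ 190 (mod 403)
293^10 ≡ 56 (mod 403)
293^12 ≡ 157 (mod 403)
293^15 ≡ 187 (mod 403)
293^18 ≡ 233 (mod 403)
293^20 ≡ 315 (mod 403)
293^24 ≡ 66 (mod 403)
293^30 ≡ 311 (mod 403)
293^36 ≡ 287 (mod 403)
293^40 ≡ 87 (mod 403)
293^45 ≡ 125 (mod 403)
293^60 ≡ 1 (mod 403) ✓
The order of 293 is 60, so the subgroup it generates has 60 elements.
Index = |(Z/403Z)^×| / |⟨293⟩| = 360 / 60 = 6.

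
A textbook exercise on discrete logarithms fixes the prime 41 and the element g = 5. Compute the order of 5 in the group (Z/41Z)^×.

20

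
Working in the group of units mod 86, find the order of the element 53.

21

ord(53) | φ(86) = φ(2)·φ(43) = 1·42 = 42 = 2 · 3 · 7.
Divisors of 42: 1, 2, 3, 6, 7, 14, 21, 42.
Test each divisor d:
53^1 ≡ 53
53^2 ≡ 57
53^3 ≡ 11
53^6 ≡ 35
53^7 ≡ 49
53^14 ≡ 79
53^21 ≡ 1
The smallest such exponent is 21, so the order of 53 is 21.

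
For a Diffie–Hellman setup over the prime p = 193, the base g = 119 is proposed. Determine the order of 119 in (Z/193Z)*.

64

Since 119 ∈ (Z/193Z)^×, its order divides φ(193) = 193 − 1 = 192 = 2^6 · 3.
Divisors of 192: 1, 2, 3, 4, 6, 8, 12, 16, 24, 32, 48, 64, 96, 192.
Check 119^d mod 193 for each divisor in increasing order:
119^1 ≡ 119 (mod 193)
119^2 ≡ 72 (mod 193)
119^3 ≡ 76 (mod 193)
119^4 ≡ 166 (mod 193)
119^6 ≡ 179 (mod 193)
119^8 ≡ 150 (mod 193)
119^12 ≡ 3 (mod 193)
119^16 ≡ 112 (mod 193)
119^24 ≡ 9 (mod 193)
119^32 ≡ 192 (mod 193)
119^48 ≡ 81 (mod 193)
119^64 ≡ 1 (mod 193) ✓
So ord_193(119) = 64.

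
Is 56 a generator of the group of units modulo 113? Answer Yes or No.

φ(113) = 113 − 1 = 112 = 2^4 · 7.
It suffices to check that the order of 56 is not a proper divisor of 112: compute 56^(112/q) for q ∈ {2, 7}.
56^56 ≡ 1 (mod 113)  [q = 2: ≡ 1 ✗]
56^16 ≡ 28 (mod 113)  [q = 7: ≢ 1 ✓]
The check at q = 2 fails, so 56 generates a proper subgroup.

No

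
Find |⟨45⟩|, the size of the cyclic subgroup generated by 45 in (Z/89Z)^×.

11

By Lagrange's theorem, ord_89(45) divides φ(89) = 89 − 1 = 88 = 2^3 · 11.
Divisors of 88: 1, 2, 4, 8, 11, 22, 44, 88.
Check 45^d mod 89 for each divisor in increasing order:
45^1 ≡ 45
45^2 ≡ 67
45^4 ≡ 39
45^8 ≡ 8
45^11 ≡ 1
So ord_89(45) = 11.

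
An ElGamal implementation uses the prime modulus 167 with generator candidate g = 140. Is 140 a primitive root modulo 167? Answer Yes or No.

φ(167) = 167 − 1 = 166 = 2 · 83.
Test 140^(166/q) mod 167 for each prime factor q of 166:
140^83 ≡ 166 (mod 167)  [q = 2: ≢ 1 ✓]
140^2 ≡ 61 (mod 167)  [q = 83: ≢ 1 ✓]
All checks pass, so 140 has order 166 and is a primitive root modulo 167.

Yes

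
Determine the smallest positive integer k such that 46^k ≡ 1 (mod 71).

By Lagrange's theorem, ord_71(46) divides φ(71) = 71 − 1 = 70 = 2 · 5 · 7.
Divisors of 70: 1, 2, 5, 7, 10, 14, 35, 70.
Compute 46^d (mod 71) for the divisors d until we hit 1:
46^1 ≡ 46 (mod 71)
46^2 ≡ 57 (mod 71)
46^5 ≡ 70 (mod 71)
46^7 ≡ 14 (mod 71)
46^10 ≡ 1 (mod 71) ✓
Hence ord(46) = 10.

10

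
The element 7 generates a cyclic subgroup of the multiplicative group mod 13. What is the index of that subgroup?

The order of 7 must divide φ(13) = 13 − 1 = 12 = 2^2 · 3.
Divisors of 12: 1, 2, 3, 4, 6, 12.
Compute 7^d (mod 13) for the divisors d until we hit 1:
7^1 ≡ 7 (mod 13)
7^2 ≡ 10 (mod 13)
7^3 ≡ 5 (mod 13)
7^4 ≡ 9 (mod 13)
7^6 ≡ 12 (mod 13)
7^12 ≡ 1 (mod 13) ✓
Thus |⟨7⟩| = ord(7) = 12.
Index = |(Z/13Z)^×| / |⟨7⟩| = 12 / 12 = 1.

1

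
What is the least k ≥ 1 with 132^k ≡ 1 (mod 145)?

28

By Lagrange's theorem, ord_145(132) divides φ(145) = φ(5·29) = (5−1)·(29−1) = 4·28 = 112 = 2^4 · 7.
Divisors of 112: 1, 2, 4, 7, 8, 14, 16, 28, 56, 112.
Check 132^d mod 145 for each divisor in increasing order:
132^1 ≡ 132
132^2 ≡ 24
132^4 ≡ 141
132^7 ≡ 88
132^8 ≡ 16
132^14 ≡ 59
132^16 ≡ 111
132^28 ≡ 1
Therefore the multiplicative order of 132 modulo 145 is 28.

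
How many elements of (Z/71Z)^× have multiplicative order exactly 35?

φ(71) = 71 − 1 = 70 = 2 · 5 · 7.
(Z/71Z)^× is cyclic (|G| = 70); a cyclic group of order m has exactly φ(d) elements of each order d | m, and none otherwise.
35 = 5 · 7 divides 70, and φ(35) = 24.

24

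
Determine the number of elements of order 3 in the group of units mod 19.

2

φ(19) = 19 − 1 = 18 = 2 · 3^2.
In a cyclic group of order 18, there are φ(d) elements of order d for each divisor d of 18, and zero for non-divisors.
3 | 18, and φ(3) = 3 − 1 = 2.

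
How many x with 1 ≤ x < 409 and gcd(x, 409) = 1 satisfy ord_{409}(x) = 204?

64

φ(409) = 409 − 1 = 408 = 2^3 · 3 · 17.
Since (Z/409Z)^× is cyclic of order 408, the number of elements of order d is φ(d) when d | 408 and 0 otherwise.
204 = 2^2 · 3 · 17 divides 408, and φ(204) = 64.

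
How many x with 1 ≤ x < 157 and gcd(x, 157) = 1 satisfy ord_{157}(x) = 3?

φ(157) = 157 − 1 = 156 = 2^2 · 3 · 13.
(Z/157Z)^× is cyclic (|G| = 156); a cyclic group of order m has exactly φ(d) elements of each order d | m, and none otherwise.
3 | 156, and φ(3) = 3 − 1 = 2.

2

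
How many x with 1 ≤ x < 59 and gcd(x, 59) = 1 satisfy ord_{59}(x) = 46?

φ(59) = 59 − 1 = 58 = 2 · 29.
(Z/59Z)^× is cyclic (|G| = 58); a cyclic group of order m has exactly φ(d) elements of each order d | m, and none otherwise.
Since 46 ∤ 58, the count is 0.

0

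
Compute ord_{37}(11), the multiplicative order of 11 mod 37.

6

The order of 11 must divide φ(37) = 37 − 1 = 36 = 2^2 · 3^2.
Divisors of 36: 1, 2, 3, 4, 6, 9, 12, 18, 36.
Test each divisor d:
11^1 ≡ 11 (mod 37)
11^2 ≡ 10 (mod 37)
11^3 ≡ 36 (mod 37)
11^4 ≡ 26 (mod 37)
11^6 ≡ 1 (mod 37) ✓
Hence ord(11) = 6.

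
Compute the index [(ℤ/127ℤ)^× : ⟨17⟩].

2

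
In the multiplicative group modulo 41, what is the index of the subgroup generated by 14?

5

Since 14 ∈ (Z/41Z)^×, its order divides φ(41) = 41 − 1 = 40 = 2^3 · 5.
Divisors of 40: 1, 2, 4, 5, 8, 10, 20, 40.
Evaluate successive powers at the divisors of 40:
14^1 ≡ 14 (mod 41)
14^2 ≡ 32 (mod 41)
14^4 ≡ 40 (mod 41)
14^5 ≡ 27 (mod 41)
14^8 ≡ 1 (mod 41) ✓
The order of 14 is 8, so the subgroup it generates has 8 elements.
[(Z/41Z)^× : ⟨14⟩] = 40/8 = 5.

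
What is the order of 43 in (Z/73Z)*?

24

ord(43) | φ(73) = 73 − 1 = 72 = 2^3 · 3^2.
Divisors of 72: 1, 2, 3, 4, 6, 8, 9, 12, 18, 24, 36, 72.
Compute 43^d (mod 73) for the divisors d until we hit 1:
43^1 ≡ 43
43^2 ≡ 24
43^3 ≡ 10
43^4 ≡ 65
43^6 ≡ 27
43^8 ≡ 64
43^9 ≡ 51
43^12 ≡ 72
43^18 ≡ 46
43^24 ≡ 1
Therefore the multiplicative order of 43 modulo 73 is 24.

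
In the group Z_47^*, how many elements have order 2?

1

φ(47) = 47 − 1 = 46 = 2 · 23.
In a cyclic group of order 46, there are φ(d) elements of order d for each divisor d of 46, and zero for non-divisors.
2 | 46, and φ(2) = 2 − 1 = 1.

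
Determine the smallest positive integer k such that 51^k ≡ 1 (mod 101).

100

The order of 51 must divide φ(101) = 101 − 1 = 100 = 2^2 · 5^2.
Divisors of 100: 1, 2, 4, 5, 10, 20, 25, 50, 100.
Evaluate successive powers at the divisors of 100:
51^1 ≡ 51 (mod 101)
51^2 ≡ 76 (mod 101)
51^4 ≡ 19 (mod 101)
51^5 ≡ 60 (mod 101)
51^10 ≡ 65 (mod 101)
51^20 ≡ 84 (mod 101)
51^25 ≡ 91 (mod 101)
51^50 ≡ 100 (mod 101)
51^100 ≡ 1 (mod 101) ✓
So ord_101(51) = 100.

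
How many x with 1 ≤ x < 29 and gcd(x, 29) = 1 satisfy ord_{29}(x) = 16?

0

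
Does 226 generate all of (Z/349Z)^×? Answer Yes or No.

No

φ(349) = 349 − 1 = 348 = 2^2 · 3 · 29.
It suffices to check that the order of 226 is not a proper divisor of 348: compute 226^(348/q) for q ∈ {2, 3, 29}.
226^174 ≡ 1 (mod 349)  [q = 2: ≡ 1 ✗]
226^116 ≡ 122 (mod 349)  [q = 3: ≢ 1 ✓]
226^12 ≡ 1 (mod 349)  [q = 29: ≡ 1 ✗]
Since 226^174 ≡ 1, the order of 226 divides 174 < 348, so 226 is not a primitive root.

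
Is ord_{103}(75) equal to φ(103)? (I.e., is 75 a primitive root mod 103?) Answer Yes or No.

φ(103) = 103 − 1 = 102 = 2 · 3 · 17.
An element g generates (Z/103Z)^× iff g^(102/q) ≢ 1 (mod 103) for each prime q ∈ {2, 3, 17}.
75^51 ≡ 102 (mod 103)  [q = 2: ≢ 1 ✓]
75^34 ≡ 46 (mod 103)  [q = 3: ≢ 1 ✓]
75^6 ≡ 66 (mod 103)  [q = 17: ≢ 1 ✓]
None equal 1, so ord_103(75) = 102: 75 is a primitive root.

Yes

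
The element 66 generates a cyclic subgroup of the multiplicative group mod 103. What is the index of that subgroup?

Since 66 ∈ (Z/103Z)^×, its order divides φ(103) = 103 − 1 = 102 = 2 · 3 · 17.
Divisors of 102: 1, 2, 3, 6, 17, 34, 51, 102.
Compute 66^d (mod 103) for the divisors d until we hit 1:
66^1 ≡ 66 (mod 103)
66^2 ≡ 30 (mod 103)
66^3 ≡ 23 (mod 103)
66^6 ≡ 14 (mod 103)
66^17 ≡ 1 (mod 103) ✓
Thus |⟨66⟩| = ord(66) = 17.
The index is φ(103) / ord(66) = 102 / 17 = 6.

6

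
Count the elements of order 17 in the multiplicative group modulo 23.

0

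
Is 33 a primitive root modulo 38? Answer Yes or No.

Yes

φ(38) = φ(2)·φ(19) = 1·18 = 18 = 2 · 3^2.
It suffices to check that the order of 33 is not a proper divisor of 18: compute 33^(18/q) for q ∈ {2, 3}.
33^9 ≡ 37 (mod 38)  [q = 2: ≢ 1 ✓]
33^6 ≡ 7 (mod 38)  [q = 3: ≢ 1 ✓]
None equal 1, so ord_38(33) = 18: 33 is a primitive root.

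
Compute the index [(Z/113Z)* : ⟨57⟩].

The order of 57 must divide φ(113) = 113 − 1 = 112 = 2^4 · 7.
Divisors of 112: 1, 2, 4, 7, 8, 14, 16, 28, 56, 112.
Test each divisor d:
57^1 ≡ 57 (mod 113)
57^2 ≡ 85 (mod 113)
57^4 ≡ 106 (mod 113)
57^7 ≡ 98 (mod 113)
57^8 ≡ 49 (mod 113)
57^14 ≡ 112 (mod 113)
57^16 ≡ 28 (mod 113)
57^28 ≡ 1 (mod 113) ✓
Thus |⟨57⟩| = ord(57) = 28.
Index = |(Z/113Z)^×| / |⟨57⟩| = 112 / 28 = 4.

4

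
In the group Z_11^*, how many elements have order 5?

4

φ(11) = 11 − 1 = 10 = 2 · 5.
(Z/11Z)^× is cyclic (|G| = 10); a cyclic group of order m has exactly φ(d) elements of each order d | m, and none otherwise.
5 | 10, and φ(5) = 5 − 1 = 4.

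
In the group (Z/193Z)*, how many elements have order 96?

32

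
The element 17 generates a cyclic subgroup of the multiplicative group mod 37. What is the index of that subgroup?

The order of 17 must divide φ(37) = 37 − 1 = 36 = 2^2 · 3^2.
Divisors of 36: 1, 2, 3, 4, 6, 9, 12, 18, 36.
Evaluate successive powers at the divisors of 36:
17^1 ≡ 17
17^2 ≡ 30
17^3 ≡ 29
17^4 ≡ 12
17^6 ≡ 27
17^9 ≡ 6
17^12 ≡ 26
17^18 ≡ 36
17^36 ≡ 1
So ord_37(17) = 36, hence |⟨17⟩| = 36.
[(Z/37Z)^× : ⟨17⟩] = 36/36 = 1.

1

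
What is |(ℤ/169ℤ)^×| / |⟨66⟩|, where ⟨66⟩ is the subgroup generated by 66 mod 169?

By Lagrange's theorem, ord_169(66) divides φ(169) = φ(13^2) = 13·(13−1) = 156 = 2^2 · 3 · 13.
Divisors of 156: 1, 2, 3, 4, 6, 12, 13, 26, 39, 52, 78, 156.
Evaluate successive powers at the divisors of 156:
66^1 ≡ 66 (mod 169)
66^2 ≡ 131 (mod 169)
66^3 ≡ 27 (mod 169)
66^4 ≡ 92 (mod 169)
66^6 ≡ 53 (mod 169)
66^12 ≡ 105 (mod 169)
66^13 ≡ 1 (mod 169) ✓
The order of 66 is 13, so the subgroup it generates has 13 elements.
Index = |(Z/169Z)^×| / |⟨66⟩| = 156 / 13 = 12.

12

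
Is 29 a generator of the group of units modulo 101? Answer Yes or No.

Yes

φ(101) = 101 − 1 = 100 = 2^2 · 5^2.
Test 29^(100/q) mod 101 for each prime factor q of 100:
29^50 ≡ 100 (mod 101)  [q = 2: ≢ 1 ✓]
29^20 ≡ 95 (mod 101)  [q = 5: ≢ 1 ✓]
Every test exponent gives a nontrivial residue, hence 29 generates the full group.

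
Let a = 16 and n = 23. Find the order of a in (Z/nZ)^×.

11

Since 16 ∈ (Z/23Z)^×, its order divides φ(23) = 23 − 1 = 22 = 2 · 11.
Divisors of 22: 1, 2, 11, 22.
Evaluate successive powers at the divisors of 22:
16^1 ≡ 16 (mod 23)
16^2 ≡ 3 (mod 23)
16^11 ≡ 1 (mod 23) ✓
So ord_23(16) = 11.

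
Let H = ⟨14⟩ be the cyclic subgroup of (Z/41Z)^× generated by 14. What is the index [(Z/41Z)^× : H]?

ord(14) | φ(41) = 41 − 1 = 40 = 2^3 · 5.
Divisors of 40: 1, 2, 4, 5, 8, 10, 20, 40.
Compute 14^d (mod 41) for the divisors d until we hit 1:
14^1 ≡ 14
14^2 ≡ 32
14^4 ≡ 40
14^5 ≡ 27
14^8 ≡ 1
Thus |⟨14⟩| = ord(14) = 8.
The index is φ(41) / ord(14) = 40 / 8 = 5.

5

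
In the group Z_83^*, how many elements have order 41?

40

φ(83) = 83 − 1 = 82 = 2 · 41.
In a cyclic group of order 82, there are φ(d) elements of order d for each divisor d of 82, and zero for non-divisors.
41 | 82, and φ(41) = 41 − 1 = 40.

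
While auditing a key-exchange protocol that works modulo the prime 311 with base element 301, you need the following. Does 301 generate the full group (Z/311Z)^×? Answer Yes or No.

Yes

φ(311) = 311 − 1 = 310 = 2 · 5 · 31.
It suffices to check that the order of 301 is not a proper divisor of 310: compute 301^(310/q) for q ∈ {2, 5, 31}.
301^155 ≡ 310 (mod 311)  [q = 2: ≢ 1 ✓]
301^62 ≡ 6 (mod 311)  [q = 5: ≢ 1 ✓]
301^10 ≡ 260 (mod 311)  [q = 31: ≢ 1 ✓]
Every test exponent gives a nontrivial residue, hence 301 generates the full group.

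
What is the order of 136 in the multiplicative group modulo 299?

132

By Lagrange's theorem, ord_299(136) divides φ(299) = φ(13·23) = (13−1)·(23−1) = 12·22 = 264 = 2^3 · 3 · 11.
Divisors of 264: 1, 2, 3, 4, 6, 8, 11, 12, 22, 24, 33, 44, 66, 88, 132, 264.
Check 136^d mod 299 for each divisor in increasing order:
136^1 ≡ 136
136^2 ≡ 257
136^3 ≡ 268
136^4 ≡ 269
136^6 ≡ 64
136^8 ≡ 3
136^11 ≡ 206
136^12 ≡ 209
136^22 ≡ 277
136^24 ≡ 27
136^33 ≡ 252
136^44 ≡ 185
136^66 ≡ 116
136^88 ≡ 139
136^132 ≡ 1
So ord_299(136) = 132.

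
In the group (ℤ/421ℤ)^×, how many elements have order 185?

0

φ(421) = 421 − 1 = 420 = 2^2 · 3 · 5 · 7.
In a cyclic group of order 420, there are φ(d) elements of order d for each divisor d of 420, and zero for non-divisors.
Since 185 ∤ 420, the count is 0.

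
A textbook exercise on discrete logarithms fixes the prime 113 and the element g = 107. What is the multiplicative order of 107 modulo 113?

112

The order of 107 must divide φ(113) = 113 − 1 = 112 = 2^4 · 7.
Divisors of 112: 1, 2, 4, 7, 8, 14, 16, 28, 56, 112.
Evaluate successive powers at the divisors of 112:
107^1 ≡ 107 (mod 113)
107^2 ≡ 36 (mod 113)
107^4 ≡ 53 (mod 113)
107^7 ≡ 78 (mod 113)
107^8 ≡ 97 (mod 113)
107^14 ≡ 95 (mod 113)
107^16 ≡ 30 (mod 113)
107^28 ≡ 98 (mod 113)
107^56 ≡ 112 (mod 113)
107^112 ≡ 1 (mod 113) ✓
Hence ord(107) = 112.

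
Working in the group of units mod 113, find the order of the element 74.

112

Since 74 ∈ (Z/113Z)^×, its order divides φ(113) = 113 − 1 = 112 = 2^4 · 7.
Divisors of 112: 1, 2, 4, 7, 8, 14, 16, 28, 56, 112.
Evaluate successive powers at the divisors of 112:
74^1 ≡ 74 (mod 113)
74^2 ≡ 52 (mod 113)
74^4 ≡ 105 (mod 113)
74^7 ≡ 65 (mod 113)
74^8 ≡ 64 (mod 113)
74^14 ≡ 44 (mod 113)
74^16 ≡ 28 (mod 113)
74^28 ≡ 15 (mod 113)
74^56 ≡ 112 (mod 113)
74^112 ≡ 1 (mod 113) ✓
So ord_113(74) = 112.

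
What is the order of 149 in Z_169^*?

156

By Lagrange's theorem, ord_169(149) divides φ(169) = φ(13^2) = 13·(13−1) = 156 = 2^2 · 3 · 13.
Divisors of 156: 1, 2, 3, 4, 6, 12, 13, 26, 39, 52, 78, 156.
Evaluate successive powers at the divisors of 156:
149^1 ≡ 149
149^2 ≡ 62
149^3 ≡ 112
149^4 ≡ 126
149^6 ≡ 38
149^12 ≡ 92
149^13 ≡ 19
149^26 ≡ 23
149^39 ≡ 99
149^52 ≡ 22
149^78 ≡ 168
149^156 ≡ 1
Therefore the multiplicative order of 149 modulo 169 is 156.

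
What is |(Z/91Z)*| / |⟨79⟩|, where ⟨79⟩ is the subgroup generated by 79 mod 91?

24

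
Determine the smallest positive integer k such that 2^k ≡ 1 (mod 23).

11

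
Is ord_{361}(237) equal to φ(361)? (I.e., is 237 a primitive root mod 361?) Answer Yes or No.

No

φ(361) = φ(19^2) = 19·(19−1) = 342 = 2 · 3^2 · 19.
An element g generates (Z/361Z)^× iff g^(342/q) ≢ 1 (mod 361) for each prime q ∈ {2, 3, 19}.
237^171 ≡ 1 (mod 361)  [q = 2: ≡ 1 ✗]
237^114 ≡ 68 (mod 361)  [q = 3: ≢ 1 ✓]
237^18 ≡ 58 (mod 361)  [q = 19: ≢ 1 ✓]
The check at q = 2 fails, so 237 generates a proper subgroup.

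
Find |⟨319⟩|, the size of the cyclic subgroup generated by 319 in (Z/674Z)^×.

84

The order of 319 must divide φ(674) = φ(2)·φ(337) = 1·336 = 336 = 2^4 · 3 · 7.
Divisors of 336: 1, 2, 3, 4, 6, 7, 8, 12, 14, 16, 21, 24, 28, 42, 48, 56, 84, 112, 168, 336.
Evaluate successive powers at the divisors of 336:
319^1 ≡ 319
319^2 ≡ 661
319^3 ≡ 571
319^4 ≡ 169
319^6 ≡ 499
319^7 ≡ 117
319^8 ≡ 253
319^12 ≡ 295
319^14 ≡ 209
319^16 ≡ 653
319^21 ≡ 189
319^24 ≡ 79
319^28 ≡ 545
319^42 ≡ 673
319^48 ≡ 175
319^56 ≡ 465
319^84 ≡ 1
Therefore the multiplicative order of 319 modulo 674 is 84.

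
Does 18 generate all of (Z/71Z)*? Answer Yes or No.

No

φ(71) = 71 − 1 = 70 = 2 · 5 · 7.
Test 18^(70/q) mod 71 for each prime factor q of 70:
18^35 ≡ 1 (mod 71)  [q = 2: ≡ 1 ✗]
18^14 ≡ 57 (mod 71)  [q = 5: ≢ 1 ✓]
18^10 ≡ 37 (mod 71)  [q = 7: ≢ 1 ✓]
The check at q = 2 fails, so 18 generates a proper subgroup.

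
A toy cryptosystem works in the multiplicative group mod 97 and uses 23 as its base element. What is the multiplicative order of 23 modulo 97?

By Lagrange's theorem, ord_97(23) divides φ(97) = 97 − 1 = 96 = 2^5 · 3.
Divisors of 96: 1, 2, 3, 4, 6, 8, 12, 16, 24, 32, 48, 96.
Compute 23^d (mod 97) for the divisors d until we hit 1:
23^1 ≡ 23 (mod 97)
23^2 ≡ 44 (mod 97)
23^3 ≡ 42 (mod 97)
23^4 ≡ 93 (mod 97)
23^6 ≡ 18 (mod 97)
23^8 ≡ 16 (mod 97)
23^12 ≡ 33 (mod 97)
23^16 ≡ 62 (mod 97)
23^24 ≡ 22 (mod 97)
23^32 ≡ 61 (mod 97)
23^48 ≡ 96 (mod 97)
23^96 ≡ 1 (mod 97) ✓
Therefore the multiplicative order of 23 modulo 97 is 96.

96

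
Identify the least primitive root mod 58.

φ(58) = φ(2)·φ(29) = 1·28 = 28 = 2^2 · 7.
g is a primitive root iff g^(28/q) ≢ 1 (mod 58) for each prime q ∈ {2, 7}.
g = 2: gcd(2, 58) = 2 > 1, not a unit — skip.
g = 3: 3^14 ≡ 57; 3^4 ≡ 23 — none is 1, so 3 is a primitive root.
The smallest primitive root modulo 58 is 3.

3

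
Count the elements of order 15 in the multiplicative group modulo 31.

8

φ(31) = 31 − 1 = 30 = 2 · 3 · 5.
(Z/31Z)^× is cyclic (|G| = 30); a cyclic group of order m has exactly φ(d) elements of each order d | m, and none otherwise.
15 = 3 · 5 divides 30, and φ(15) = 8.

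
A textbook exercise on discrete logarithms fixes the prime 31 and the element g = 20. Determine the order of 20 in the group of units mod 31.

The order of 20 must divide φ(31) = 31 − 1 = 30 = 2 · 3 · 5.
Divisors of 30: 1, 2, 3, 5, 6, 10, 15, 30.
Test each divisor d:
20^1 ≡ 20 (mod 31)
20^2 ≡ 28 (mod 31)
20^3 ≡ 2 (mod 31)
20^5 ≡ 25 (mod 31)
20^6 ≡ 4 (mod 31)
20^10 ≡ 5 (mod 31)
20^15 ≡ 1 (mod 31) ✓
The smallest such exponent is 15, so the order of 20 is 15.

15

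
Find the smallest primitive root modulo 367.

6

φ(367) = 367 − 1 = 366 = 2 · 3 · 61.
Test candidates g = 2, 3, … against the prime factors q ∈ {2, 3, 61} of φ(367): g is a generator iff g^(366/q) ≢ 1 for every such q.
g = 2: 2^183 ≡ 1 — hits 1, so not a primitive root.
g = 3: 3^183 ≡ 366; 3^122 ≡ 1 — hits 1, so not a primitive root.
g = 4: 4^183 ≡ 1 — hits 1, so not a primitive root.
g = 5: 5^183 ≡ 366; 5^122 ≡ 1 — hits 1, so not a primitive root.
g = 6: 6^183 ≡ 366; 6^122 ≡ 283; 6^6 ≡ 47 — none is 1, so 6 is a primitive root.
The smallest primitive root modulo 367 is 6.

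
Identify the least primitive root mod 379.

2

φ(379) = 379 − 1 = 378 = 2 · 3^3 · 7.
g is a primitive root iff g^(378/q) ≢ 1 (mod 379) for each prime q ∈ {2, 3, 7}.
g = 2: 2^189 ≡ 378; 2^126 ≡ 327; 2^54 ≡ 125 — none is 1, so 2 is a primitive root.
The smallest primitive root modulo 379 is 2.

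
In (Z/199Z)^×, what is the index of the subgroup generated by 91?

2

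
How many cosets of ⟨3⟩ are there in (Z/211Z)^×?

Since 3 ∈ (Z/211Z)^×, its order divides φ(211) = 211 − 1 = 210 = 2 · 3 · 5 · 7.
Divisors of 210: 1, 2, 3, 5, 6, 7, 10, 14, 15, 21, 30, 35, 42, 70, 105, 210.
Evaluate successive powers at the divisors of 210:
3^1 ≡ 3 (mod 211)
3^2 ≡ 9 (mod 211)
3^3 ≡ 27 (mod 211)
3^5 ≡ 32 (mod 211)
3^6 ≡ 96 (mod 211)
3^7 ≡ 77 (mod 211)
3^10 ≡ 180 (mod 211)
3^14 ≡ 21 (mod 211)
3^15 ≡ 63 (mod 211)
3^21 ≡ 140 (mod 211)
3^30 ≡ 171 (mod 211)
3^35 ≡ 197 (mod 211)
3^42 ≡ 188 (mod 211)
3^70 ≡ 196 (mod 211)
3^105 ≡ 210 (mod 211)
3^210 ≡ 1 (mod 211) ✓
So ord_211(3) = 210, hence |⟨3⟩| = 210.
[(Z/211Z)^× : ⟨3⟩] = 210/210 = 1.

1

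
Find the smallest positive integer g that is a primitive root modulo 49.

φ(49) = φ(7^2) = 7·(7−1) = 42 = 2 · 3 · 7.
Test candidates g = 2, 3, … against the prime factors q ∈ {2, 3, 7} of φ(49): g is a generator iff g^(42/q) ≢ 1 for every such q.
g = 2: 2^21 ≡ 1 — hits 1, so not a primitive root.
g = 3: 3^21 ≡ 48; 3^14 ≡ 30; 3^6 ≡ 43 — none is 1, so 3 is a primitive root.
So 3 is the smallest generator of (Z/49Z)^×.

3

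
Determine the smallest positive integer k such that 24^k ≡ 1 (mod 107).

Since 24 ∈ (Z/107Z)^×, its order divides φ(107) = 107 − 1 = 106 = 2 · 53.
Divisors of 106: 1, 2, 53, 106.
Compute 24^d (mod 107) for the divisors d until we hit 1:
24^1 ≡ 24
24^2 ≡ 41
24^53 ≡ 106
24^106 ≡ 1
The smallest such exponent is 106, so the order of 24 is 106.

106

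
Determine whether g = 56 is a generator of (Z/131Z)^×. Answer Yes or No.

Yes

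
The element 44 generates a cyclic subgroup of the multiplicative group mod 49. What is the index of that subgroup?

2

ord(44) | φ(49) = φ(7^2) = 7·(7−1) = 42 = 2 · 3 · 7.
Divisors of 42: 1, 2, 3, 6, 7, 14, 21, 42.
Compute 44^d (mod 49) for the divisors d until we hit 1:
44^1 ≡ 44 (mod 49)
44^2 ≡ 25 (mod 49)
44^3 ≡ 22 (mod 49)
44^6 ≡ 43 (mod 49)
44^7 ≡ 30 (mod 49)
44^14 ≡ 18 (mod 49)
44^21 ≡ 1 (mod 49) ✓
The order of 44 is 21, so the subgroup it generates has 21 elements.
[(Z/49Z)^× : ⟨44⟩] = 42/21 = 2.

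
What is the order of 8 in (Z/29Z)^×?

28

ord(8) | φ(29) = 29 − 1 = 28 = 2^2 · 7.
Divisors of 28: 1, 2, 4, 7, 14, 28.
Check 8^d mod 29 for each divisor in increasing order:
8^1 ≡ 8 (mod 29)
8^2 ≡ 6 (mod 29)
8^4 ≡ 7 (mod 29)
8^7 ≡ 17 (mod 29)
8^14 ≡ 28 (mod 29)
8^28 ≡ 1 (mod 29) ✓
The smallest such exponent is 28, so the order of 8 is 28.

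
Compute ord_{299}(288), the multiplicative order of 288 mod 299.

By Lagrange's theorem, ord_299(288) divides φ(299) = φ(13·23) = (13−1)·(23−1) = 12·22 = 264 = 2^3 · 3 · 11.
Divisors of 264: 1, 2, 3, 4, 6, 8, 11, 12, 22, 24, 33, 44, 66, 88, 132, 264.
Check 288^d mod 299 for each divisor in increasing order:
288^1 ≡ 288
288^2 ≡ 121
288^3 ≡ 164
288^4 ≡ 289
288^6 ≡ 285
288^8 ≡ 100
288^11 ≡ 254
288^12 ≡ 196
288^22 ≡ 231
288^24 ≡ 144
288^33 ≡ 70
288^44 ≡ 139
288^66 ≡ 116
288^88 ≡ 185
288^132 ≡ 1
So ord_299(288) = 132.

132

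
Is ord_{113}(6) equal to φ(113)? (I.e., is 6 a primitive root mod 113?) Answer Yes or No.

φ(113) = 113 − 1 = 112 = 2^4 · 7.
Test 6^(112/q) mod 113 for each prime factor q of 112:
6^56 ≡ 112 (mod 113)  [q = 2: ≢ 1 ✓]
6^16 ≡ 30 (mod 113)  [q = 7: ≢ 1 ✓]
None equal 1, so ord_113(6) = 112: 6 is a primitive root.

Yes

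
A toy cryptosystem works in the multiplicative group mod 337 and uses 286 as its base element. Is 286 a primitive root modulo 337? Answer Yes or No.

Yes

φ(337) = 337 − 1 = 336 = 2^4 · 3 · 7.
Test 286^(336/q) mod 337 for each prime factor q of 336:
286^168 ≡ 336 (mod 337)  [q = 2: ≢ 1 ✓]
286^112 ≡ 208 (mod 337)  [q = 3: ≢ 1 ✓]
286^48 ≡ 175 (mod 337)  [q = 7: ≢ 1 ✓]
All checks pass, so 286 has order 336 and is a primitive root modulo 337.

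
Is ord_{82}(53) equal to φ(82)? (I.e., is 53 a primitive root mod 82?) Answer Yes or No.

φ(82) = φ(2)·φ(41) = 1·40 = 40 = 2^3 · 5.
53 is a primitive root mod 82 iff 53^(φ(82)/q) ≢ 1 for every prime q | φ(82), i.e. q ∈ {2, 5}.
53^20 ≡ 81 (mod 82)  [q = 2: ≢ 1 ✓]
53^8 ≡ 59 (mod 82)  [q = 5: ≢ 1 ✓]
All checks pass, so 53 has order 40 and is a primitive root modulo 82.

Yes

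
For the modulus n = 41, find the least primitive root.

6

φ(41) = 41 − 1 = 40 = 2^3 · 5.
Test candidates g = 2, 3, … against the prime factors q ∈ {2, 5} of φ(41): g is a generator iff g^(40/q) ≢ 1 for every such q.
g = 2: 2^20 ≡ 1 — hits 1, so not a primitive root.
g = 3: 3^20 ≡ 40; 3^8 ≡ 1 — hits 1, so not a primitive root.
g = 4: 4^20 ≡ 1 — hits 1, so not a primitive root.
g = 5: 5^20 ≡ 1 — hits 1, so not a primitive root.
g = 6: 6^20 ≡ 40; 6^8 ≡ 10 — none is 1, so 6 is a primitive root.
Hence the least primitive root of 41 is 6.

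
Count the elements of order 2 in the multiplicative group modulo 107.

1

φ(107) = 107 − 1 = 106 = 2 · 53.
Since (Z/107Z)^× is cyclic of order 106, the number of elements of order d is φ(d) when d | 106 and 0 otherwise.
2 | 106, and φ(2) = 2 − 1 = 1.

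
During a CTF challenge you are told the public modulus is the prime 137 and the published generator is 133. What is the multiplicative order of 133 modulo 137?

17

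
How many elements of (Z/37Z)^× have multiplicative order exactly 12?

4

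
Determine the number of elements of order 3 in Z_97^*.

2

φ(97) = 97 − 1 = 96 = 2^5 · 3.
In a cyclic group of order 96, there are φ(d) elements of order d for each divisor d of 96, and zero for non-divisors.
3 | 96, and φ(3) = 3 − 1 = 2.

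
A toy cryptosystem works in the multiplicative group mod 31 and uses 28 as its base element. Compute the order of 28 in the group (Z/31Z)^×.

15

By Lagrange's theorem, ord_31(28) divides φ(31) = 31 − 1 = 30 = 2 · 3 · 5.
Divisors of 30: 1, 2, 3, 5, 6, 10, 15, 30.
Test each divisor d:
28^1 ≡ 28 (mod 31)
28^2 ≡ 9 (mod 31)
28^3 ≡ 4 (mod 31)
28^5 ≡ 5 (mod 31)
28^6 ≡ 16 (mod 31)
28^10 ≡ 25 (mod 31)
28^15 ≡ 1 (mod 31) ✓
Hence ord(28) = 15.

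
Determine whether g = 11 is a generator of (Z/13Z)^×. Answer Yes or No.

φ(13) = 13 − 1 = 12 = 2^2 · 3.
It suffices to check that the order of 11 is not a proper divisor of 12: compute 11^(12/q) for q ∈ {2, 3}.
11^6 ≡ 12 (mod 13)  [q = 2: ≢ 1 ✓]
11^4 ≡ 3 (mod 13)  [q = 3: ≢ 1 ✓]
Every test exponent gives a nontrivial residue, hence 11 generates the full group.

Yes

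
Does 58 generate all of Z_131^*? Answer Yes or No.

φ(131) = 131 − 1 = 130 = 2 · 5 · 13.
It suffices to check that the order of 58 is not a proper divisor of 130: compute 58^(130/q) for q ∈ {2, 5, 13}.
58^65 ≡ 1 (mod 131)  [q = 2: ≡ 1 ✗]
58^26 ≡ 58 (mod 131)  [q = 5: ≢ 1 ✓]
58^10 ≡ 1 (mod 131)  [q = 13: ≡ 1 ✗]
Since 58^65 ≡ 1, the order of 58 divides 65 < 130, so 58 is not a primitive root.

No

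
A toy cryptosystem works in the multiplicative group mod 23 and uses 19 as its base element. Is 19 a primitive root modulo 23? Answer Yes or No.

φ(23) = 23 − 1 = 22 = 2 · 11.
It suffices to check that the order of 19 is not a proper divisor of 22: compute 19^(22/q) for q ∈ {2, 11}.
19^11 ≡ 22 (mod 23)  [q = 2: ≢ 1 ✓]
19^2 ≡ 16 (mod 23)  [q = 11: ≢ 1 ✓]
All checks pass, so 19 has order 22 and is a primitive root modulo 23.

Yes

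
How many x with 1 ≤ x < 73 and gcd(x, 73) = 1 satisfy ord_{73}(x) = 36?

12

φ(73) = 73 − 1 = 72 = 2^3 · 3^2.
Since (Z/73Z)^× is cyclic of order 72, the number of elements of order d is φ(d) when d | 72 and 0 otherwise.
36 = 2^2 · 3^2 divides 72, and φ(36) = 12.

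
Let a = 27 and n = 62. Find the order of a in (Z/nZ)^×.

10

By Lagrange's theorem, ord_62(27) divides φ(62) = φ(2)·φ(31) = 1·30 = 30 = 2 · 3 · 5.
Divisors of 30: 1, 2, 3, 5, 6, 10, 15, 30.
Check 27^d mod 62 for each divisor in increasing order:
27^1 ≡ 27 (mod 62)
27^2 ≡ 47 (mod 62)
27^3 ≡ 29 (mod 62)
27^5 ≡ 61 (mod 62)
27^6 ≡ 35 (mod 62)
27^10 ≡ 1 (mod 62) ✓
The smallest such exponent is 10, so the order of 27 is 10.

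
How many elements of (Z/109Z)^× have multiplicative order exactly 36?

12

φ(109) = 109 − 1 = 108 = 2^2 · 3^3.
Since (Z/109Z)^× is cyclic of order 108, the number of elements of order d is φ(d) when d | 108 and 0 otherwise.
36 = 2^2 · 3^2 divides 108, and φ(36) = 12.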